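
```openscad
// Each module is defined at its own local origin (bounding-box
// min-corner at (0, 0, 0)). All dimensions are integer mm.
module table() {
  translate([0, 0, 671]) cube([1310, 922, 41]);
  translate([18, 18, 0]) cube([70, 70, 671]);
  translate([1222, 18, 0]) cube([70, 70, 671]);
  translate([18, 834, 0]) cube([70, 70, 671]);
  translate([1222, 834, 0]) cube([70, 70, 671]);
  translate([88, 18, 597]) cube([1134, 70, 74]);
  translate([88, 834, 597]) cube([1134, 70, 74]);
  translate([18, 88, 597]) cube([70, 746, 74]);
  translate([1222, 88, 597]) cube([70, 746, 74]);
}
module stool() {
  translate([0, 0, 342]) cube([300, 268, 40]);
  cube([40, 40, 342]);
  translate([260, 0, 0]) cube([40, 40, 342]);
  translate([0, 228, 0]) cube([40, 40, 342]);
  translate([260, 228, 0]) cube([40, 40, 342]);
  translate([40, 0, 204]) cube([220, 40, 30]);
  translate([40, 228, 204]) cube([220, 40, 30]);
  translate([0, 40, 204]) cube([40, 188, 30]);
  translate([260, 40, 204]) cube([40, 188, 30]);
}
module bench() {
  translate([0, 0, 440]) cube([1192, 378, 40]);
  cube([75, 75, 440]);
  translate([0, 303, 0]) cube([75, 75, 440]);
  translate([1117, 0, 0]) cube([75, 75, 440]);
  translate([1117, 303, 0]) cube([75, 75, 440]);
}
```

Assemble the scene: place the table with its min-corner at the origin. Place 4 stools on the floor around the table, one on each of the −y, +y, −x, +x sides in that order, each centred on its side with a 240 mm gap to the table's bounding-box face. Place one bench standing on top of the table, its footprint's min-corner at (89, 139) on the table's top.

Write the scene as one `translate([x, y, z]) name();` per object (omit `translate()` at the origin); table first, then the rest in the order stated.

table();
translate([505, -508, 0]) stool();
translate([505, 1162, 0]) stool();
translate([-540, 327, 0]) stool();
translate([1550, 327, 0]) stool();
translate([89, 139, 712]) bench();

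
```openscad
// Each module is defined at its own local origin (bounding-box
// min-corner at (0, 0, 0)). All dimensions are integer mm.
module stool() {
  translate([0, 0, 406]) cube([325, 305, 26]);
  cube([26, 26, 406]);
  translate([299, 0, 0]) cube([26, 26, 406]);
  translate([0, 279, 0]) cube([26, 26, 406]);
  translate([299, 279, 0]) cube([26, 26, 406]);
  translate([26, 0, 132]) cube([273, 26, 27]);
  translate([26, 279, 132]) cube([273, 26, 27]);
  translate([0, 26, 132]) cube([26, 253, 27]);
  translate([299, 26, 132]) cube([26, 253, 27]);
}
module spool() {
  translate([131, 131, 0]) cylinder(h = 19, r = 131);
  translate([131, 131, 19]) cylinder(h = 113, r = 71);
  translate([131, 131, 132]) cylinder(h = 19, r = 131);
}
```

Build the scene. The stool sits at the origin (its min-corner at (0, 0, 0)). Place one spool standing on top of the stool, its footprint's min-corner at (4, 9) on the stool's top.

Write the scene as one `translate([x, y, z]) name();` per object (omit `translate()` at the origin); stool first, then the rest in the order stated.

stool();
translate([4, 9, 432]) spool();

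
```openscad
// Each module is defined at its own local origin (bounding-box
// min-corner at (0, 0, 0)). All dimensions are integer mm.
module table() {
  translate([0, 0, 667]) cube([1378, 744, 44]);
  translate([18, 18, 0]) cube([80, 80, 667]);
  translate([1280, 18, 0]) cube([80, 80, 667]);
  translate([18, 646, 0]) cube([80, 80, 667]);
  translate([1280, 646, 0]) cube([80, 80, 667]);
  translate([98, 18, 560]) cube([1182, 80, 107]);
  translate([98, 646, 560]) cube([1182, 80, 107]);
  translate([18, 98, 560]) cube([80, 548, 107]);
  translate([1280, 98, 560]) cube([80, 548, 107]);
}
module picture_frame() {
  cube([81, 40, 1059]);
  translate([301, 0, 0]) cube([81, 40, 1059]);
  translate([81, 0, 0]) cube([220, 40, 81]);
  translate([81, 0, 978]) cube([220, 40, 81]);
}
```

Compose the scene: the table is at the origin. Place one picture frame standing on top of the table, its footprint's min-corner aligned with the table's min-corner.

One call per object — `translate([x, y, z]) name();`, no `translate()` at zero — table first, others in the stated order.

table();
translate([0, 0, 711]) picture_frame();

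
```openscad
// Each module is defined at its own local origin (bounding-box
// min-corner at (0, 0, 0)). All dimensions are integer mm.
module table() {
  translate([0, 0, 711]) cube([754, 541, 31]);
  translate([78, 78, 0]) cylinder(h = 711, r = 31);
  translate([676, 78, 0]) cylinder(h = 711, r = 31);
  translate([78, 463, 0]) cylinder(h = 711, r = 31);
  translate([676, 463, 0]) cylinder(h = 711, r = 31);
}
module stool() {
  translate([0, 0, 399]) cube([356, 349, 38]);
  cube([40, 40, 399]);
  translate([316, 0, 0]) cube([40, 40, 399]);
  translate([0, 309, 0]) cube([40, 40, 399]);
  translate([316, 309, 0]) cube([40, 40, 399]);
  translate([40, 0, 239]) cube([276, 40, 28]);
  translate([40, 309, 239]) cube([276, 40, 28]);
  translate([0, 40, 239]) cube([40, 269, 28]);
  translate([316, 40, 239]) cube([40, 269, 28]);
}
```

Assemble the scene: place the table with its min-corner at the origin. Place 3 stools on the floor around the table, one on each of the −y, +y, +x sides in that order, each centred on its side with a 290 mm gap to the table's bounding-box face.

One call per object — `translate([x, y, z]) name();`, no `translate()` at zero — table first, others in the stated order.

table();
translate([199, -639, 0]) stool();
translate([199, 831, 0]) stool();
translate([1044, 96, 0]) stool();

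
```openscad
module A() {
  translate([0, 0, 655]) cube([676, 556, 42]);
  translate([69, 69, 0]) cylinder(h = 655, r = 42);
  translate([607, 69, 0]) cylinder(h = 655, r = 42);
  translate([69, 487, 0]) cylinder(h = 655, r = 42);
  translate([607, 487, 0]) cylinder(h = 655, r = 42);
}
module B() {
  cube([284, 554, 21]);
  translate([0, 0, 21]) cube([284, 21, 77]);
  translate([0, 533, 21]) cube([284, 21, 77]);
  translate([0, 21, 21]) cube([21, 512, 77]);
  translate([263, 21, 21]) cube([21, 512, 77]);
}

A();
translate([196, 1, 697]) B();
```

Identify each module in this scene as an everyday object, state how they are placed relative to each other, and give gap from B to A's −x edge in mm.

A is a table. B is an open box. The open box is on top of the table, centred. The gap from the open box to the table's −x edge is 196 mm.

The open box's min-x is at 196; the table's min-x is 0; gap = 196 mm.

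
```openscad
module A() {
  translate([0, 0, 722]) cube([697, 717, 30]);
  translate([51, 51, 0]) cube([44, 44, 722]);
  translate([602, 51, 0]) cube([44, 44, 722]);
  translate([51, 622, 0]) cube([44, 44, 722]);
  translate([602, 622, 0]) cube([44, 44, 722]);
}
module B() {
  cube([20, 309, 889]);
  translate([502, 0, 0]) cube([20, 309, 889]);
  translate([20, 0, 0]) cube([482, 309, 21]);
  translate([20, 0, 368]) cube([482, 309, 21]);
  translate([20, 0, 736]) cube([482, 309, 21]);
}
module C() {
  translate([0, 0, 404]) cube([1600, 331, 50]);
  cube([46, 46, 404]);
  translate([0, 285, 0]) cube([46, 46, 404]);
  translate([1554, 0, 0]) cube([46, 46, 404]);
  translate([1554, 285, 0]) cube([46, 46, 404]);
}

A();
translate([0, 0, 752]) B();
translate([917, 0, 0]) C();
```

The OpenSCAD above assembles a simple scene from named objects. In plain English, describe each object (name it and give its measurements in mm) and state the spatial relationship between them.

A is a table with a 697×717 mm rectangular top, 30 mm thick, top surface at z = 752 mm, supported by four 44×44 mm square legs, each inset 51 mm from the nearest pair of top edges, running from the floor.

B is a bookshelf 522 mm wide overall, 309 mm deep and 889 mm tall. The two sides are 20 mm thick vertical panels. 3 horizontal shelves of 21 mm thickness span between the inner faces of the sides; the lowest shelf sits on the floor and shelves are stacked with a clear vertical gap of 347 mm between each pair.

C is a long wooden bench with a 1600 mm (x) × 331 mm (y) seat, 50 mm thick, its top surface 454 mm above the floor. Four 46 mm square legs at the seat corners, flush with the edges, run from z = 0 to the seat underside.

The bookshelf is on top of the table. The bench is on the floor beside the table on its +x side.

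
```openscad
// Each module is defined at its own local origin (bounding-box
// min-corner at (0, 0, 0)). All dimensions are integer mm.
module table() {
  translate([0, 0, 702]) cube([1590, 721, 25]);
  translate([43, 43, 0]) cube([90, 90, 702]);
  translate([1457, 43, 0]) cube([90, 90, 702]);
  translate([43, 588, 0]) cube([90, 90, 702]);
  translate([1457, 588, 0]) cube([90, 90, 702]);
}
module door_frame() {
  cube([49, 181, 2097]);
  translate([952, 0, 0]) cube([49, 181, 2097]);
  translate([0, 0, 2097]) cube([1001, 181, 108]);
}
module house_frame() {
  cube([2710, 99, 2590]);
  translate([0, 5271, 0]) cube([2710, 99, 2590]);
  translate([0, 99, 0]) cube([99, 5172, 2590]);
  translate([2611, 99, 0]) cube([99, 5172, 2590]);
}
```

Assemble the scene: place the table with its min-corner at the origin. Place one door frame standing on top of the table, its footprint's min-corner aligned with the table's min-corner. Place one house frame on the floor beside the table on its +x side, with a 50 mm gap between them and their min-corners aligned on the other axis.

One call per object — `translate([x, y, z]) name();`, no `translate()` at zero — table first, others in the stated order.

table();
translate([0, 0, 727]) door_frame();
translate([1640, 0, 0]) house_frame();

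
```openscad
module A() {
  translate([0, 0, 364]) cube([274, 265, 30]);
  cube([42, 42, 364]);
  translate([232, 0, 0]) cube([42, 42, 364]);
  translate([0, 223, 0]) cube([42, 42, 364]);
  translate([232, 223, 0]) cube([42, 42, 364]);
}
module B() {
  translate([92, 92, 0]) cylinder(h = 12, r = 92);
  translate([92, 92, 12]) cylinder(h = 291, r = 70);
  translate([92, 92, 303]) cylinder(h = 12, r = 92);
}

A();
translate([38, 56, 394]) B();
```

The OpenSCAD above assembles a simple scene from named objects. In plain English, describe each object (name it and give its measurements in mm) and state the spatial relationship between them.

A is a simple wooden stool: a rectangular seat 274 mm (x) by 265 mm (y), 30 mm thick, top face at z = 394 mm, on four square legs, each 42×42 mm in cross-section. The legs rest on z = 0, each flush with a corner of the seat.

B is a spool: two coaxial disc flanges of radius 92 mm and thickness 12 mm, joined by a core cylinder of radius 70 mm and height 291 mm. The lower flange rests on z = 0 and the three cylinders share a vertical axis.

The spool is on top of the stool.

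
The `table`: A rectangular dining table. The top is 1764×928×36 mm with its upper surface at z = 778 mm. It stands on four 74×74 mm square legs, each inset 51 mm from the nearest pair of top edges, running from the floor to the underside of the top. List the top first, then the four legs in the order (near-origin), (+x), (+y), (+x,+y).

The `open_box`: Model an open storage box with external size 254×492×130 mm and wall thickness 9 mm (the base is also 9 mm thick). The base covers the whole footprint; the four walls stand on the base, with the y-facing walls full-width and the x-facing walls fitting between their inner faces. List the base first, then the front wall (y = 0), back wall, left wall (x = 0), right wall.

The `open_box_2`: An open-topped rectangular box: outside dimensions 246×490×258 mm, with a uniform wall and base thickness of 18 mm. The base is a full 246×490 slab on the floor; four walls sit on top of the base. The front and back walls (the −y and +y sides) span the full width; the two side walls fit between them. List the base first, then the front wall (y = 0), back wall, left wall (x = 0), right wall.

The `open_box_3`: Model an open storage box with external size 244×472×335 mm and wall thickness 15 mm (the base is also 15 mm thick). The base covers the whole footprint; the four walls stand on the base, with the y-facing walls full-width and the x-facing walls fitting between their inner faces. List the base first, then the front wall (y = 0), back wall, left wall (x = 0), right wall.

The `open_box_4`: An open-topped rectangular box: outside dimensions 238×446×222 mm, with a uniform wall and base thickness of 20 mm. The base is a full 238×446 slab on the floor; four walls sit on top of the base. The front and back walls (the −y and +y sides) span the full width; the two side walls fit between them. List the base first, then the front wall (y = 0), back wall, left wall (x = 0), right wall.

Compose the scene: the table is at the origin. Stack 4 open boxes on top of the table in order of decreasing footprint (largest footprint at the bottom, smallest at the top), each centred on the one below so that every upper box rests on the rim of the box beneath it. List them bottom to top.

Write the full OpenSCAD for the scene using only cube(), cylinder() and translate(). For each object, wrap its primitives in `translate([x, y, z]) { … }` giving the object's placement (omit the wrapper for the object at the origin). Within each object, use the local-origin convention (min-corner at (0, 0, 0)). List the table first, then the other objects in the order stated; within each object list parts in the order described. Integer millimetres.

translate([0, 0, 742]) cube([1764, 928, 36]);
translate([51, 51, 0]) cube([74, 74, 742]);
translate([1639, 51, 0]) cube([74, 74, 742]);
translate([51, 803, 0]) cube([74, 74, 742]);
translate([1639, 803, 0]) cube([74, 74, 742]);
translate([755, 218, 778]) {
  cube([254, 492, 9]);
  translate([0, 0, 9]) cube([254, 9, 121]);
  translate([0, 483, 9]) cube([254, 9, 121]);
  translate([0, 9, 9]) cube([9, 474, 121]);
  translate([245, 9, 9]) cube([9, 474, 121]);
}
translate([759, 219, 908]) {
  cube([246, 490, 18]);
  translate([0, 0, 18]) cube([246, 18, 240]);
  translate([0, 472, 18]) cube([246, 18, 240]);
  translate([0, 18, 18]) cube([18, 454, 240]);
  translate([228, 18, 18]) cube([18, 454, 240]);
}
translate([760, 228, 1166]) {
  cube([244, 472, 15]);
  translate([0, 0, 15]) cube([244, 15, 320]);
  translate([0, 457, 15]) cube([244, 15, 320]);
  translate([0, 15, 15]) cube([15, 442, 320]);
  translate([229, 15, 15]) cube([15, 442, 320]);
}
translate([763, 241, 1501]) {
  cube([238, 446, 20]);
  translate([0, 0, 20]) cube([238, 20, 202]);
  translate([0, 426, 20]) cube([238, 20, 202]);
  translate([0, 20, 20]) cube([20, 406, 202]);
  translate([218, 20, 20]) cube([20, 406, 202]);
}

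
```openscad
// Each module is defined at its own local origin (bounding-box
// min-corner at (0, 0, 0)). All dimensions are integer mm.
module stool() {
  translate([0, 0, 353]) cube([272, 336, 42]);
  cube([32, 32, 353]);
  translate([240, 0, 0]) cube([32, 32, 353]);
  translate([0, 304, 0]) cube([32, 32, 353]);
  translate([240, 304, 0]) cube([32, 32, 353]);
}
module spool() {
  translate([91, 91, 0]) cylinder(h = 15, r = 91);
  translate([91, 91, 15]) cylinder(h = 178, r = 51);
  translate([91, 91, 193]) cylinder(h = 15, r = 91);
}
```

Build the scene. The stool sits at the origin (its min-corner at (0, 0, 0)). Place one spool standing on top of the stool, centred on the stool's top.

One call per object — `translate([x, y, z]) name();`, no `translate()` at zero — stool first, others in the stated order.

stool();
translate([45, 77, 395]) spool();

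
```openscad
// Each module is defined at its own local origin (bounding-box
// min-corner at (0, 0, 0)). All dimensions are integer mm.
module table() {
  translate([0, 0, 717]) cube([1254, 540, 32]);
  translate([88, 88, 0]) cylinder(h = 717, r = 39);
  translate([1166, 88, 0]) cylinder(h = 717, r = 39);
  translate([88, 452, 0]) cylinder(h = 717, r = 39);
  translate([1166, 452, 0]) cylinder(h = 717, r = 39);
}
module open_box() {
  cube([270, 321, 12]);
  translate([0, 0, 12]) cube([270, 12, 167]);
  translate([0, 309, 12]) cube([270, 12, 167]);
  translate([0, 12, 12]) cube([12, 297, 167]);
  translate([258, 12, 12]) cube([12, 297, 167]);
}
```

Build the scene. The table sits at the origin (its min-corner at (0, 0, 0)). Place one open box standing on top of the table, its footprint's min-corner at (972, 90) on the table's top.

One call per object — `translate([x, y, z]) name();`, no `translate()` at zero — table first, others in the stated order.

table();
translate([972, 90, 749]) open_box();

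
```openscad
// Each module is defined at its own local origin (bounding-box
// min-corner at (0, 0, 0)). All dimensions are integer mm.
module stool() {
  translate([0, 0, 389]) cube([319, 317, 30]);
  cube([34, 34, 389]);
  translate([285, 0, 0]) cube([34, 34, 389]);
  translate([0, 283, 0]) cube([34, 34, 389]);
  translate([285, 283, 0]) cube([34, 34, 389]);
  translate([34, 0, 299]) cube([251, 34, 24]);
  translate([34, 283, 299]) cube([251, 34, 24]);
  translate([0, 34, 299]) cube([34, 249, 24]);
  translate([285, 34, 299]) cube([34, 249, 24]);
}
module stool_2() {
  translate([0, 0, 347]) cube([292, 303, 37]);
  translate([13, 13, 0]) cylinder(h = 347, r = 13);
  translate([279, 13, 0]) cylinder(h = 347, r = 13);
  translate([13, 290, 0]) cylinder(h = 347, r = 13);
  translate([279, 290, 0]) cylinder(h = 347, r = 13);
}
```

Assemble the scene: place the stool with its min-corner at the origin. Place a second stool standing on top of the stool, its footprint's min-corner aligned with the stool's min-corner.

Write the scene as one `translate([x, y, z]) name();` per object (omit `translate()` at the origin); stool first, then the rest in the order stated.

stool();
translate([0, 0, 419]) stool_2();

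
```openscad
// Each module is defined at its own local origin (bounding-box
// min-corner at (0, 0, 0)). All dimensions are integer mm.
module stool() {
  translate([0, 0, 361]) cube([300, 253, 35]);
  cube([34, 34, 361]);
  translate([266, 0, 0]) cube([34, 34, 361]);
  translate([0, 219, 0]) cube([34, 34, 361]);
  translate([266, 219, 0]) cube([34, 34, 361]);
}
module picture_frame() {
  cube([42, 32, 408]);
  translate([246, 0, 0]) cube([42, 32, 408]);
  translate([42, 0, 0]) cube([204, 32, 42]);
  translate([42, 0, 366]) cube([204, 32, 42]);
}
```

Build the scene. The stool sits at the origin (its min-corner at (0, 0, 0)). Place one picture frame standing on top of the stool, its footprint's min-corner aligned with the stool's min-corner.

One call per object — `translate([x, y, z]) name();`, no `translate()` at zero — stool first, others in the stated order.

stool();
translate([0, 0, 396]) picture_frame();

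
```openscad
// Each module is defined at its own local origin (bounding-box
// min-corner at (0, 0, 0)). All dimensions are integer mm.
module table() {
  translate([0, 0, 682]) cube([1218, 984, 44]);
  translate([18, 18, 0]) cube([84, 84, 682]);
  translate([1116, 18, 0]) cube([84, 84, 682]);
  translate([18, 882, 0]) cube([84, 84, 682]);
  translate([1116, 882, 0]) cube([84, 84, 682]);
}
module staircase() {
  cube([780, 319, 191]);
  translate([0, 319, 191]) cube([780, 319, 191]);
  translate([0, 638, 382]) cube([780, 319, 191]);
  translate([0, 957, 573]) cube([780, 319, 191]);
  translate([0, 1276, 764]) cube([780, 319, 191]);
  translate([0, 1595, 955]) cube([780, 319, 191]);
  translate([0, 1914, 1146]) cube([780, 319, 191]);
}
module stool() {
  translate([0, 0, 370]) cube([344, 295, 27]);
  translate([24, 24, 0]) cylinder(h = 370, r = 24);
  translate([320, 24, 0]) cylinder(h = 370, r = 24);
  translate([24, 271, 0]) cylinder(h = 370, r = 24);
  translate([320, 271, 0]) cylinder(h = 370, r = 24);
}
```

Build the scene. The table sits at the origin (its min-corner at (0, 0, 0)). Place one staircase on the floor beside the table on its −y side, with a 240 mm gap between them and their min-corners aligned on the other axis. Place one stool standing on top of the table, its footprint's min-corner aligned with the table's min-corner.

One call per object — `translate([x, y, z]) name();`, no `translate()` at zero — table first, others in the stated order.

table();
translate([0, -2473, 0]) staircase();
translate([0, 0, 726]) stool();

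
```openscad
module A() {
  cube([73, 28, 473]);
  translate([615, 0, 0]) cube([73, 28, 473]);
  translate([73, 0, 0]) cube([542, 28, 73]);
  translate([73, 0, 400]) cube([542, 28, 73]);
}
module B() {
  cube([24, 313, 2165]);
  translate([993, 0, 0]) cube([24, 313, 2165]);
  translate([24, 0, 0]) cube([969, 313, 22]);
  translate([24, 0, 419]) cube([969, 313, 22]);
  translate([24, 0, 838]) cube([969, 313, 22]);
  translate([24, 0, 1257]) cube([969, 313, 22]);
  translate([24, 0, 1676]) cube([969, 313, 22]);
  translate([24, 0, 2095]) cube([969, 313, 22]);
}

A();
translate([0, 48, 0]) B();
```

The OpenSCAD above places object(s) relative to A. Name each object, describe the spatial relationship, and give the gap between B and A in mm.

A is a picture frame. B is a bookshelf. The bookshelf is on the floor beside the picture frame on its +y side. The gap between the bookshelf and the picture frame is 20 mm.

The bookshelf's nearest face is 20 mm from the picture frame's +y face.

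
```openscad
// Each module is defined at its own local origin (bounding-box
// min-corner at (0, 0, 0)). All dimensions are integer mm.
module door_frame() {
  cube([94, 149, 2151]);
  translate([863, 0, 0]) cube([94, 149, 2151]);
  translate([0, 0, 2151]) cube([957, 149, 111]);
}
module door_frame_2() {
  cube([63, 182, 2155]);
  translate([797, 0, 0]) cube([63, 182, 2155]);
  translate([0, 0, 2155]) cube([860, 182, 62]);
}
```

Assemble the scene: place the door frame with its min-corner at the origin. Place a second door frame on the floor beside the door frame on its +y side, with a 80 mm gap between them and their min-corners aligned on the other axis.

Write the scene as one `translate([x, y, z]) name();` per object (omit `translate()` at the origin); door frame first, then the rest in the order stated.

door_frame();
translate([0, 229, 0]) door_frame_2();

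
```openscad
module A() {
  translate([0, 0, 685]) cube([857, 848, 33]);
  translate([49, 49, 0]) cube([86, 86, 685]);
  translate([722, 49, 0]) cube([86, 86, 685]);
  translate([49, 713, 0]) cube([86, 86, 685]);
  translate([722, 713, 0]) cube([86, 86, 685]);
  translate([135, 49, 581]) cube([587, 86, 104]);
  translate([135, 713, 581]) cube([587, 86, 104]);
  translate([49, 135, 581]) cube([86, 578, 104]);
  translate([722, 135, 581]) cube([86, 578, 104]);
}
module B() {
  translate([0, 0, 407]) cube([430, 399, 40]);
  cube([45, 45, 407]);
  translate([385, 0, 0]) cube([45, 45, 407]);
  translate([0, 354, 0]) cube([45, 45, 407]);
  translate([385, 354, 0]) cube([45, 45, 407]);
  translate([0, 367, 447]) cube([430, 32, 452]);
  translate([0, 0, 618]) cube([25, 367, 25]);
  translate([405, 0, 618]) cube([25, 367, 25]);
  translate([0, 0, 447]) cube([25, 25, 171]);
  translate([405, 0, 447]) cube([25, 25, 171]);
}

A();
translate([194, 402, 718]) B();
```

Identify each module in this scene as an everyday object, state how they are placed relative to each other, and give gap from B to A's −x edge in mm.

A is a table. B is a chair. The chair is on top of the table. The gap from the chair to the table's −x edge is 194 mm.

The chair's min-x is at 194; the table's min-x is 0; gap = 194 mm.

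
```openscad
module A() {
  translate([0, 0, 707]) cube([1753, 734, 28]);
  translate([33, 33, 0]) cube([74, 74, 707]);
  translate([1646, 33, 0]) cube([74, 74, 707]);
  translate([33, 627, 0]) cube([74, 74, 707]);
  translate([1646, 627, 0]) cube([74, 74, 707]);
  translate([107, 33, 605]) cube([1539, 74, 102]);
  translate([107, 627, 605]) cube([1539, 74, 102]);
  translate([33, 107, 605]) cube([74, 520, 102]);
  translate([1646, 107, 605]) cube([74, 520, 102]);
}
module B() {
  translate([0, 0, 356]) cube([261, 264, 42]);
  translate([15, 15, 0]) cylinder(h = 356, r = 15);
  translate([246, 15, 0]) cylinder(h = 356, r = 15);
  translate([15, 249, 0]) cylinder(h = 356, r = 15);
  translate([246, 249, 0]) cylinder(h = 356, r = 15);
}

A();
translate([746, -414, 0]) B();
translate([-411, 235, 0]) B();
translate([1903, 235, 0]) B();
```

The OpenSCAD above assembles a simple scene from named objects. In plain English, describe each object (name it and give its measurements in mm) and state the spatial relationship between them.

A is a table with a 1753×734 mm rectangular top, 28 mm thick, top surface at z = 735 mm, supported by four 74×74 mm square legs, each inset 33 mm from the nearest pair of top edges, running from the floor. Four apron rails, 74 mm thick and 102 mm tall, run between adjacent legs with their top edges flush with the underside of the top and their outer faces flush with the legs' outer faces.

B is a four-legged stool. The seat is 261×264 mm, 42 mm thick, top at z = 398 mm. It stands on four round legs, each 30 mm in diameter, from z = 0 to the seat underside, each leg's axis is inset half a diameter from the nearest pair of seat edges (so the leg's bounding box is flush with the corner).

Three stools sit around the table at the −y, −x, +x sides.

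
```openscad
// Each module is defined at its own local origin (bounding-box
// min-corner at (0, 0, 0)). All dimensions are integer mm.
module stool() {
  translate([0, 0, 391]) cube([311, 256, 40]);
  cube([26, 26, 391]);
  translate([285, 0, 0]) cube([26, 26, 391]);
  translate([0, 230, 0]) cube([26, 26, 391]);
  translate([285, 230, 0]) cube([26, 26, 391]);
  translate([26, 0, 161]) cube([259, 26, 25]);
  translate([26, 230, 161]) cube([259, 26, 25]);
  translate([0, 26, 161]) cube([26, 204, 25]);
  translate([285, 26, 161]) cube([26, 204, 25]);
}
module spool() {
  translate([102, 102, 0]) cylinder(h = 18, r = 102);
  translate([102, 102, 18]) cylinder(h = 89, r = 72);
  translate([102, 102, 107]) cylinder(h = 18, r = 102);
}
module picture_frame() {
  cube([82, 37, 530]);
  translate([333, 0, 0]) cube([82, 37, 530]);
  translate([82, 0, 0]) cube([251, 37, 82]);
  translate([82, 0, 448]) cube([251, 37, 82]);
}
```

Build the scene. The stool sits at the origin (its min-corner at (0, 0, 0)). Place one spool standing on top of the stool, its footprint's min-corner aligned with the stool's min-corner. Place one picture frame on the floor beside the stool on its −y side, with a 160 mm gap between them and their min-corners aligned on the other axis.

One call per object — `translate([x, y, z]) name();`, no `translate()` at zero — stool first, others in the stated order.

stool();
translate([0, 0, 431]) spool();
translate([0, -197, 0]) picture_frame();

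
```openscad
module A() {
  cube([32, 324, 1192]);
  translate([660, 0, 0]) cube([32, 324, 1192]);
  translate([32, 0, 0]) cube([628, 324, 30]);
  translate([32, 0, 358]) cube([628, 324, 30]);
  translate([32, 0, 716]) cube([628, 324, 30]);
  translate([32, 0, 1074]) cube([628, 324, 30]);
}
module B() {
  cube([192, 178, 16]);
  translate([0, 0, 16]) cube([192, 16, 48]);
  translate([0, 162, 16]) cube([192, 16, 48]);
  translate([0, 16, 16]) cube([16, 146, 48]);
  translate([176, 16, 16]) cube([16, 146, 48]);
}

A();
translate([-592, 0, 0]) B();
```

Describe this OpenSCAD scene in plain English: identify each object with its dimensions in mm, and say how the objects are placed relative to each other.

A is a bookshelf 692 mm wide overall, 324 mm deep and 1192 mm tall. The two sides are 32 mm thick vertical panels. 4 horizontal shelves of 30 mm thickness span between the inner faces of the sides; the lowest shelf sits on the floor and shelves are stacked with a clear vertical gap of 328 mm between each pair.

B is an open-topped rectangular box: outside dimensions 192×178×64 mm, with a uniform wall and base thickness of 16 mm. The base is a full 192×178 slab on the floor; four walls sit on top of the base. The front and back walls (the −y and +y sides) span the full width; the two side walls fit between them.

The open box is on the floor beside the bookshelf on its −x side.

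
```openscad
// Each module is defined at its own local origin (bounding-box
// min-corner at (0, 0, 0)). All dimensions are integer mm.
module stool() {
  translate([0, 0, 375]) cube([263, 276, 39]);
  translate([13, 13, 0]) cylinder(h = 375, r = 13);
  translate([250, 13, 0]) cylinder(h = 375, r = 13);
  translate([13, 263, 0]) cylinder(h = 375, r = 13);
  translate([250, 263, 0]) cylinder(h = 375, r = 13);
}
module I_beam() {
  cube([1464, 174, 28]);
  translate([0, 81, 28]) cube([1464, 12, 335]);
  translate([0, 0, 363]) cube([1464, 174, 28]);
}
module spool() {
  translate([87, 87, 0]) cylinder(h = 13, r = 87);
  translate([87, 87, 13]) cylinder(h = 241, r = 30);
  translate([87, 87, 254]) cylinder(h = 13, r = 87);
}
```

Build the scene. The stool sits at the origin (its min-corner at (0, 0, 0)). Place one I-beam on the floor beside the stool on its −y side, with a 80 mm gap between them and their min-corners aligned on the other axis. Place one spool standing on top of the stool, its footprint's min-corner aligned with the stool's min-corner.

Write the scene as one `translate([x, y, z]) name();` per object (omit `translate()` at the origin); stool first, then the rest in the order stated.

stool();
translate([0, -254, 0]) I_beam();
translate([0, 0, 414]) spool();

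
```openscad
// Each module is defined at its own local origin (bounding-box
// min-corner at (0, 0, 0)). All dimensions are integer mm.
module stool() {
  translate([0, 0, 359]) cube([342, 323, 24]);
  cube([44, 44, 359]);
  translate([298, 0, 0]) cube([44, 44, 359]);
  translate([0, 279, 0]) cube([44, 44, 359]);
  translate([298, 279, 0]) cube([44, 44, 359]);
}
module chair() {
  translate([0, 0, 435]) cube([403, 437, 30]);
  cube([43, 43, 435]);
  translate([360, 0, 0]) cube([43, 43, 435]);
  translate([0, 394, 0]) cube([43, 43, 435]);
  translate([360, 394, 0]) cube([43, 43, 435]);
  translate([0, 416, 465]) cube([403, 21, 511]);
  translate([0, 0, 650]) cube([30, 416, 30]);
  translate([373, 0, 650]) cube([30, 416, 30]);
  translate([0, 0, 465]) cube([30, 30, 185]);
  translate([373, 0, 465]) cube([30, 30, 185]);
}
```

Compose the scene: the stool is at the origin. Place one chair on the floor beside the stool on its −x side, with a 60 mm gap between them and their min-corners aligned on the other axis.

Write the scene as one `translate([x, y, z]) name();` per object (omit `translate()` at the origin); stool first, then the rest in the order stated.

stool();
translate([-463, 0, 0]) chair();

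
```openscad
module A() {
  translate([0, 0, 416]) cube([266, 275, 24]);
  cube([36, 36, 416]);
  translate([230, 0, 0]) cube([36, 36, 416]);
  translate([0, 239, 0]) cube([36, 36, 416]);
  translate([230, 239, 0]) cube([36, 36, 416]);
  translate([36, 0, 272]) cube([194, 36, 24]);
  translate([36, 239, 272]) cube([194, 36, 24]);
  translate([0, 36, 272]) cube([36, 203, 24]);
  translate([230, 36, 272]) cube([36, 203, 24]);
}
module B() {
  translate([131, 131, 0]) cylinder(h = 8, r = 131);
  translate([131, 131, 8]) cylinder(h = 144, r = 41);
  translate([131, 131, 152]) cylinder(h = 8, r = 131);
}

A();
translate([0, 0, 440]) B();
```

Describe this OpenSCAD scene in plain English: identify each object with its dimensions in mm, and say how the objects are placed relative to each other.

A is a four-legged stool. The seat is a 266×275×24 mm slab whose top surface is at z = 440 mm; four square legs, each 36×36 mm in cross-section, run from the floor (z = 0) to the underside of the seat, each flush with a corner of the seat. Four stretchers, 36 mm wide and 24 mm tall, connect adjacent legs with their undersides at z = 272 mm, each running between the inner faces of the legs it joins and aligned with the legs' outer faces on the other axis.

B is a spool: two coaxial disc flanges of radius 131 mm and thickness 8 mm, joined by a core cylinder of radius 41 mm and height 144 mm. The lower flange rests on z = 0 and the three cylinders share a vertical axis.

The spool is on top of the stool.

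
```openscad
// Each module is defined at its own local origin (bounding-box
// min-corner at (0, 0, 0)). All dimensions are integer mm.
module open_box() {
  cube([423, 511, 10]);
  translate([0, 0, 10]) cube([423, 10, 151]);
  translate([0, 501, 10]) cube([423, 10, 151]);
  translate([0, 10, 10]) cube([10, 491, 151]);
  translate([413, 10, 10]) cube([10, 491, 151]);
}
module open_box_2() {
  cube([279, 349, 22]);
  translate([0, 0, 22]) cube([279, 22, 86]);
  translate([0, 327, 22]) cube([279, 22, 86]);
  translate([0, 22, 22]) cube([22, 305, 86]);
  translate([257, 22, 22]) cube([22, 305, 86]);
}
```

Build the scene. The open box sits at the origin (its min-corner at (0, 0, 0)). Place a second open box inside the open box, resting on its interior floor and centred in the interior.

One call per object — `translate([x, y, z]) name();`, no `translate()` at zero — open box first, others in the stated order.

open_box();
translate([72, 81, 10]) open_box_2();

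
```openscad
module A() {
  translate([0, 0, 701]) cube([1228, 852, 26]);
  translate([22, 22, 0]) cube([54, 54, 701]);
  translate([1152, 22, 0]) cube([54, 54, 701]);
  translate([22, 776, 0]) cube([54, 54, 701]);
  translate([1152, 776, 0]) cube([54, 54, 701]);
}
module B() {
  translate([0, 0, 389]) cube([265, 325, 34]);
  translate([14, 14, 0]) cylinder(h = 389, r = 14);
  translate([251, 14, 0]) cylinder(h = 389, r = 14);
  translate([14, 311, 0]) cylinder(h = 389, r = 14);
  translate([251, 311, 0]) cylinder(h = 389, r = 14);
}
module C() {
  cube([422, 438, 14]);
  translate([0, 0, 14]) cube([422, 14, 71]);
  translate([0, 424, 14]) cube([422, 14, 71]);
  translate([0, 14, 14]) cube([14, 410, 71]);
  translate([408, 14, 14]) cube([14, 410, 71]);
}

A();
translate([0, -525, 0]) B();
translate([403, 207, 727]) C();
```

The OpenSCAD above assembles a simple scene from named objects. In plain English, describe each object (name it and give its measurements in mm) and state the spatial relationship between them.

A is a rectangular dining table. The top is 1228×852×26 mm with its upper surface at z = 727 mm. It stands on four 54×54 mm square legs, each inset 22 mm from the nearest pair of top edges, running from the floor to the underside of the top.

B is a simple wooden stool: a rectangular seat 265 mm (x) by 325 mm (y), 34 mm thick, top face at z = 423 mm, on four round legs, each 28 mm in diameter. The legs rest on z = 0, each leg's axis is inset half a diameter from the nearest pair of seat edges (so the leg's bounding box is flush with the corner).

C is an open-topped rectangular box: outside dimensions 422×438×85 mm, with a uniform wall and base thickness of 14 mm. The base is a full 422×438 slab on the floor; four walls sit on top of the base. The front and back walls (the −y and +y sides) span the full width; the two side walls fit between them.

The stool is on the floor beside the table on its −y side. The open box is on top of the table, centred.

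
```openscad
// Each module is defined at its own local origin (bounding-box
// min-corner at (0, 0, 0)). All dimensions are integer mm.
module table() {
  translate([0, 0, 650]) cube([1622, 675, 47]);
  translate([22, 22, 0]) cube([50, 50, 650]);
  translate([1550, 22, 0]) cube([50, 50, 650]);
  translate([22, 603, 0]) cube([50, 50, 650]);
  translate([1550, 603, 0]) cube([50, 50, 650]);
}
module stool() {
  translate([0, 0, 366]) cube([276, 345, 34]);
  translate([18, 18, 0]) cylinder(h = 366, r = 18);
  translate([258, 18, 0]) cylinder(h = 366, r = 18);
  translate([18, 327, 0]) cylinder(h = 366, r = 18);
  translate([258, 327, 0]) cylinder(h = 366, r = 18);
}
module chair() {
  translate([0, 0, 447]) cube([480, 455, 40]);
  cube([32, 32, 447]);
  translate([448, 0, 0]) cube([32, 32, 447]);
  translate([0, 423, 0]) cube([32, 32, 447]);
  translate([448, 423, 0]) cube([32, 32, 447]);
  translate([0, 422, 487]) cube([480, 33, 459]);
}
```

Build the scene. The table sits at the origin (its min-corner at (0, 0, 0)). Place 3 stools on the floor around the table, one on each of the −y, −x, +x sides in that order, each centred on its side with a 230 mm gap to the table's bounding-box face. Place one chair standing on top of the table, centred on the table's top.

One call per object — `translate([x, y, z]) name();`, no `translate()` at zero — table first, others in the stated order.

table();
translate([673, -575, 0]) stool();
translate([-506, 165, 0]) stool();
translate([1852, 165, 0]) stool();
translate([571, 110, 697]) chair();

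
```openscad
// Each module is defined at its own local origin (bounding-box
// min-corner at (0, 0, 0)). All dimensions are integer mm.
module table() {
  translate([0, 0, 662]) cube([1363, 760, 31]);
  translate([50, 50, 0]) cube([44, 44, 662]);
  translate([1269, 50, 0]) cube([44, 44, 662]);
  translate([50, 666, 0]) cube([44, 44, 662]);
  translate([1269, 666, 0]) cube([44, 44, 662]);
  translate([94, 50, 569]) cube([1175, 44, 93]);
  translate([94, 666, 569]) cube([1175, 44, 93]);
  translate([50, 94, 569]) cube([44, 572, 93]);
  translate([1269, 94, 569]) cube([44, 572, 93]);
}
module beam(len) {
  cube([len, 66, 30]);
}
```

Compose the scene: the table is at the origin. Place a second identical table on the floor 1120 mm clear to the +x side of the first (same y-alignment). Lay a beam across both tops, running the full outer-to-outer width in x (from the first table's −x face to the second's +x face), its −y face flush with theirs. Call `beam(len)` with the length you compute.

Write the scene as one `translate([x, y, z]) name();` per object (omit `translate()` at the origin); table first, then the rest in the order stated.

table();
translate([2483, 0, 0]) table();
translate([0, 0, 693]) beam(3846);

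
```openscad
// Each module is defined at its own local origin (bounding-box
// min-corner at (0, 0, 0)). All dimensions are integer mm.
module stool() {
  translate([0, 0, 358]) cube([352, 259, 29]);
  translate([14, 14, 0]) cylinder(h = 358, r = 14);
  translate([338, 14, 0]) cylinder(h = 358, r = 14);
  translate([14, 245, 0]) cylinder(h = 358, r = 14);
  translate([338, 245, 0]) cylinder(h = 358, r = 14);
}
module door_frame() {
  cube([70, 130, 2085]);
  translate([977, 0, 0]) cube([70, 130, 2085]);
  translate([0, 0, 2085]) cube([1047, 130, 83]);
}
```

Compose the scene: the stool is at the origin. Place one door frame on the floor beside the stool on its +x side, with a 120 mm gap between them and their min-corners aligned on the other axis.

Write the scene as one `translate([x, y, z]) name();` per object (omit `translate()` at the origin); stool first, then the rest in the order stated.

stool();
translate([472, 0, 0]) door_frame();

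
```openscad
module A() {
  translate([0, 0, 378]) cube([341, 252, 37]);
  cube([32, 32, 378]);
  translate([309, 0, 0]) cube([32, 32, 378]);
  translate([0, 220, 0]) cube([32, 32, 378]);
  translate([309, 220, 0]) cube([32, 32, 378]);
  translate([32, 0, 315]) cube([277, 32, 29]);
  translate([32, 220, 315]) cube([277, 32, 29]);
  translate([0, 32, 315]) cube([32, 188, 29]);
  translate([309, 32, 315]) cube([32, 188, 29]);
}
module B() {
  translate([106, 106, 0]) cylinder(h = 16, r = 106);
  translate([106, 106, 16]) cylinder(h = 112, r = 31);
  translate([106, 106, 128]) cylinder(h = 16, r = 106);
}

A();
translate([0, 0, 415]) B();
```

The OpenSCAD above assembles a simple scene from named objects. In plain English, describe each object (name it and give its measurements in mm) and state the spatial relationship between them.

A is a four-legged stool. The seat is 341×252 mm, 37 mm thick, top at z = 415 mm. It stands on four square legs, each 32×32 mm in cross-section, from z = 0 to the seat underside, each flush with a corner of the seat. Four stretchers, 32 mm wide and 29 mm tall, connect adjacent legs with their undersides at z = 315 mm, each running between the inner faces of the legs it joins and aligned with the legs' outer faces on the other axis.

B is a spool: two coaxial disc flanges of radius 106 mm and thickness 16 mm, joined by a core cylinder of radius 31 mm and height 112 mm. The lower flange rests on z = 0 and the three cylinders share a vertical axis.

The spool is on top of the stool.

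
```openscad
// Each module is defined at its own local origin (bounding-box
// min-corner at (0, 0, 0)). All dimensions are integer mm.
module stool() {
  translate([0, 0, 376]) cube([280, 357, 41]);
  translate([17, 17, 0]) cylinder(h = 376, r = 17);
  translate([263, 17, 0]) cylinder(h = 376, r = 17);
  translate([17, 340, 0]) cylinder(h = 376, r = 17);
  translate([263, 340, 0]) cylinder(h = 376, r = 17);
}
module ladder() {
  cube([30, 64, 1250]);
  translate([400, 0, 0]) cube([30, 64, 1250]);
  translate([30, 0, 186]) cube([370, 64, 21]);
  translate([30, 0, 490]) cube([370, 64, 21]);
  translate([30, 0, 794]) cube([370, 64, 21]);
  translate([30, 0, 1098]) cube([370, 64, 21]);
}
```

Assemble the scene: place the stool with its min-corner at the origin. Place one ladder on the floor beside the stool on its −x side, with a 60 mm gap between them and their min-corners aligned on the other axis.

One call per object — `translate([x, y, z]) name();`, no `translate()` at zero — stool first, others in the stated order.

stool();
translate([-490, 0, 0]) ladder();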